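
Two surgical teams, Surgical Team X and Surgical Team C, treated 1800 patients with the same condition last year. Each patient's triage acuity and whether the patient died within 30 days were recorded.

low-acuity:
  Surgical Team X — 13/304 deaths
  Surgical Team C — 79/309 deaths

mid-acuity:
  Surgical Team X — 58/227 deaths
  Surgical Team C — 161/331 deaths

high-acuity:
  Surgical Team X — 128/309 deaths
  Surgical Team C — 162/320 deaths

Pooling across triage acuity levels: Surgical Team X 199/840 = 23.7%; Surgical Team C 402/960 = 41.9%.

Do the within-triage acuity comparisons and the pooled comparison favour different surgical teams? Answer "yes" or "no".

no

Within each triage acuity level (low-acuity 4.3% vs 25.6%; mid-acuity 25.6% vs 48.6%; high-acuity 41.4% vs 50.6%), Surgical Team X has the lower rate every time. Pooled: 23.7% vs 41.9% — Surgical Team X has the lower rate overall. They agree.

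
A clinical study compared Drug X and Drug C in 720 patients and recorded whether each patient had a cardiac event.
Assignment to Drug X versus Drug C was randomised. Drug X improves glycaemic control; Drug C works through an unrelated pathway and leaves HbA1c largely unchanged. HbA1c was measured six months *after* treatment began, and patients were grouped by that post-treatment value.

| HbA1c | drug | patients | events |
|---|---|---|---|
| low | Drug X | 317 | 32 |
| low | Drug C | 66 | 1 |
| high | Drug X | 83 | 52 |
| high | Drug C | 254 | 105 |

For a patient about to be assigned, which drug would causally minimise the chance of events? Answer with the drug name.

Within every HbA1c level Drug C has the lower rate, yet pooled Drug X does — Simpson's reversal.
HbA1c lies on the pathway drug → HbA1c → outcome, so adjusting for it blocks the indirect effect. For the total causal effect of drug, use the unadjusted pooled rates.
Pooled: Drug X 21.0% vs Drug C 33.1%; Drug X is lower overall.

Drug X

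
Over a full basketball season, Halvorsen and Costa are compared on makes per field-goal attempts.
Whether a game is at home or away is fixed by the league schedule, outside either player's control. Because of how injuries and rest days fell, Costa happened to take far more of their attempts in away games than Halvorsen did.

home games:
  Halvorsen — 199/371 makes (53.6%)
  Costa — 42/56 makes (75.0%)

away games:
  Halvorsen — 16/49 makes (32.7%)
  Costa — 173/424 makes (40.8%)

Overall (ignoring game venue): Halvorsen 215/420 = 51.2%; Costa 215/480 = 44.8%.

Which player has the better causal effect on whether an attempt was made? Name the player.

Costa

Within every game venue level Costa has the higher rate, yet pooled Halvorsen does — Simpson's reversal.
Since game venue is a pre-existing factor (not a product of the player) and it affects the outcome on its own, it is a confounder. The stratified rates, not the pooled rate, identify the causal effect.
Within each level — home games: 53.6% vs 75.0%; away games: 32.7% vs 40.8% — Costa is higher every time.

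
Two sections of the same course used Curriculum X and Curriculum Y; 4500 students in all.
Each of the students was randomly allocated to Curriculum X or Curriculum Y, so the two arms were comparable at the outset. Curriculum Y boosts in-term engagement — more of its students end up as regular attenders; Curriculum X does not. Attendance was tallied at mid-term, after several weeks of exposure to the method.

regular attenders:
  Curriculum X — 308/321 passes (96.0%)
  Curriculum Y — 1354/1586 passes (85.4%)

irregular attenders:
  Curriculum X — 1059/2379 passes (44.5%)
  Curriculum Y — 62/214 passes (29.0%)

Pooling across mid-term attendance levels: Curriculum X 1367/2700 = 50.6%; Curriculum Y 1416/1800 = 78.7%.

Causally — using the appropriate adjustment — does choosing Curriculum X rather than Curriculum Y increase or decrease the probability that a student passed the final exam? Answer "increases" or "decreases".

The stratified and pooled comparisons disagree (Curriculum X wins within each mid-term attendance; Curriculum Y wins overall), so the answer turns on the causal role of mid-term attendance.
Mid-term attendance lies on the pathway teaching method → mid-term attendance → outcome, so adjusting for it blocks the indirect effect. For the total causal effect of teaching method, use the unadjusted pooled rates.
Pooled: Curriculum X 50.6% vs Curriculum Y 78.7%; Curriculum Y is higher overall.

decreases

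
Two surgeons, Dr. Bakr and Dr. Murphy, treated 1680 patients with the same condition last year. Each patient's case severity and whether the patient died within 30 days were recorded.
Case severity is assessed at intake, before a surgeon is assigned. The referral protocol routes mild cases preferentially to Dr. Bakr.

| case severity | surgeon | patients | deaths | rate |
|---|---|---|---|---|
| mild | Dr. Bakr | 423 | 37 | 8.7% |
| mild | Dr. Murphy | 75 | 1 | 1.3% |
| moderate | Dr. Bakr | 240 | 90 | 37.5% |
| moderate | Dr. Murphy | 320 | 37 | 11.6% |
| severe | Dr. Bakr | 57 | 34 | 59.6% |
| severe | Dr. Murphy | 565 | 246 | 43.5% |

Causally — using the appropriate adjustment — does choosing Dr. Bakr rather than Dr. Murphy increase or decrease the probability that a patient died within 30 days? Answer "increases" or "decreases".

increases

Dr. Murphy is lower inside every case severity stratum but Dr. Bakr is lower in aggregate. Whether to stratify depends on how case severity relates to the surgeon.
Case severity satisfies the back-door criterion: it is not a descendant of the surgeon, and it blocks the spurious path from surgeon to outcome. Adjusting for it (i.e., using the within-case severity rates) gives the causal effect.
Within each level — mild: 8.7% vs 1.3%; moderate: 37.5% vs 11.6%; severe: 59.6% vs 43.5% — Dr. Murphy is lower every time.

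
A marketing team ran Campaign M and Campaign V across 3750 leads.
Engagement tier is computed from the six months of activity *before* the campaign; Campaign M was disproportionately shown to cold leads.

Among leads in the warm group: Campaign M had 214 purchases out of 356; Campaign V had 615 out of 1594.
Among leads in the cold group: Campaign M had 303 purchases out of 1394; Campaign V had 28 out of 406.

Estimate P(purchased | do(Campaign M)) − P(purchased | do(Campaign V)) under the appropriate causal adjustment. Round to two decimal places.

Engagement tier differs across campaigns for reasons unrelated to any effect of the campaign itself, and it separately predicts the outcome — a classic confounder. We must compare within engagement tier levels.
Adjusting over the population distribution of engagement tier: 0.520·(0.601−0.386) + 0.480·(0.217−0.069) = +0.183.

+0.18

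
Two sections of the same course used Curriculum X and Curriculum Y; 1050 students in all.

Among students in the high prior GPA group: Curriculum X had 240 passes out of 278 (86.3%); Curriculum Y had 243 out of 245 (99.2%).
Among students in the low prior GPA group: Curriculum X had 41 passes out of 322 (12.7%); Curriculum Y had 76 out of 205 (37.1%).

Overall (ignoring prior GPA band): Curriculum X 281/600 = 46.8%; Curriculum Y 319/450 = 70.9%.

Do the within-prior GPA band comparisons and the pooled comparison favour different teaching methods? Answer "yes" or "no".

Within each prior GPA band level (high prior GPA 86.3% vs 99.2%; low prior GPA 12.7% vs 37.1%), Curriculum Y has the higher rate every time. Pooled: 46.8% vs 70.9% — Curriculum Y has the higher rate overall. They agree.

no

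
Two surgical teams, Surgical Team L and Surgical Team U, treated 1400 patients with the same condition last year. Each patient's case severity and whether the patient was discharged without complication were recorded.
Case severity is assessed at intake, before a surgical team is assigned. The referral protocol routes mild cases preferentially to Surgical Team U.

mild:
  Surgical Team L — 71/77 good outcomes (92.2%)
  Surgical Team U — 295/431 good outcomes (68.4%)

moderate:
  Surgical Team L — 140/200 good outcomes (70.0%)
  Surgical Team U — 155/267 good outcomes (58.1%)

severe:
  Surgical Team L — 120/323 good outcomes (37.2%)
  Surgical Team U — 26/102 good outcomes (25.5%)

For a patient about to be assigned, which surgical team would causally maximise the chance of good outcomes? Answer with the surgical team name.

Surgical Team L

Here case severity is a common cause — it drives both which surgical team a case falls under and the outcome. The crude comparison mixes populations; the stratum-specific rates are the causally relevant ones.
Within each level — mild: 92.2% vs 68.4%; moderate: 70.0% vs 58.1%; severe: 37.2% vs 25.5% — Surgical Team L is higher every time.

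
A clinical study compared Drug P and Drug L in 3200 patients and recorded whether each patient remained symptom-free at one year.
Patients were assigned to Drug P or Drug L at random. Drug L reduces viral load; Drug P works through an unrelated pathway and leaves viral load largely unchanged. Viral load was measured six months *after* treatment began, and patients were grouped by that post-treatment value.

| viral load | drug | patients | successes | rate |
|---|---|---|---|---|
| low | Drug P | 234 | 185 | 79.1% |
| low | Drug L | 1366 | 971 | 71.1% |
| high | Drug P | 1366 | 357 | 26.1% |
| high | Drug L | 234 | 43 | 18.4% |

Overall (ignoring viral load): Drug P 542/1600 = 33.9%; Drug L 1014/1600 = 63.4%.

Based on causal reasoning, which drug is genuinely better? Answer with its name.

Within every viral load level Drug P has the higher rate, yet pooled Drug L does — Simpson's reversal.
Stratifying would compare drugs among patients the drugs themselves sorted into viral load groups — a form of selection on an intermediate. The unconditioned pooled rates give the total causal effect.
Pooled: Drug P 33.9% vs Drug L 63.4%; Drug L is higher overall.

Drug L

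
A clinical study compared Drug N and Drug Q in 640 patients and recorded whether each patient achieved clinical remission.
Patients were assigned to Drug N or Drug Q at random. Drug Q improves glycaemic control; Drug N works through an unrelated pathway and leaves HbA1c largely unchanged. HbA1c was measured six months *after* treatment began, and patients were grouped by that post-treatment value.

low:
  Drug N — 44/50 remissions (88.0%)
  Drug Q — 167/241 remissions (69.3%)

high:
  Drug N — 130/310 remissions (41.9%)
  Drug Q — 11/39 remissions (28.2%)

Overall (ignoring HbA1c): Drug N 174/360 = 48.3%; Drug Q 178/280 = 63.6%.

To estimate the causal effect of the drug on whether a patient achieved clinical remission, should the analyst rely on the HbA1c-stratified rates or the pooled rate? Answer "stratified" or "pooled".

pooled

Within every HbA1c level Drug N has the higher rate, yet pooled Drug Q does — Simpson's reversal.
Stratifying would compare drugs among patients the drugs themselves sorted into HbA1c groups — a form of selection on an intermediate. The unconditioned pooled rates give the total causal effect.
Pooled: Drug N 48.3% vs Drug Q 63.6%; Drug Q is higher overall.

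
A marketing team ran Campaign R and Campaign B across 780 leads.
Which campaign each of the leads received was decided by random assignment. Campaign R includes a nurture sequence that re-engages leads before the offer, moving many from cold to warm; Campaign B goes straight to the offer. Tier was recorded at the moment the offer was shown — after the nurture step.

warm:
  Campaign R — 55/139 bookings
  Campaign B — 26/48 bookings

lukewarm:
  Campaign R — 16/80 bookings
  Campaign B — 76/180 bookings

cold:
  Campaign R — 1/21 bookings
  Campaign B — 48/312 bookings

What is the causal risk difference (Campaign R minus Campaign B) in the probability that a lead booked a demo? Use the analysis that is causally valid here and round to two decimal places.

+0.02

Engagement tier is downstream of the campaign. One should not condition on a consequence of treatment, so the overall rates are the right comparison.
The causal difference is the pooled difference: 0.300 − 0.278 = +0.022.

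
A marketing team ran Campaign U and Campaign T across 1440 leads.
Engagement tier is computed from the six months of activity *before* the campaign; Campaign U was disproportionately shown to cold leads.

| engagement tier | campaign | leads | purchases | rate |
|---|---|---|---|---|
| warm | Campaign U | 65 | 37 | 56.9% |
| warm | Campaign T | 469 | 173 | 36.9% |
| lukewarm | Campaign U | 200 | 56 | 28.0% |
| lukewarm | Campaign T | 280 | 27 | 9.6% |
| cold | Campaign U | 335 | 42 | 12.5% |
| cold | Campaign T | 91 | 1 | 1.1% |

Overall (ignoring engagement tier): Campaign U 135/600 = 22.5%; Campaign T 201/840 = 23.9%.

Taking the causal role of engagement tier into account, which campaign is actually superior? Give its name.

Campaign U

The imbalance in engagement tier arose from how leads were allocated, not from anything the campaign did; and engagement tier independently affects the outcome. The pooled gap is confounded — condition on engagement tier.
Within each level — warm: 56.9% vs 36.9%; lukewarm: 28.0% vs 9.6%; cold: 12.5% vs 1.1% — Campaign U is higher every time.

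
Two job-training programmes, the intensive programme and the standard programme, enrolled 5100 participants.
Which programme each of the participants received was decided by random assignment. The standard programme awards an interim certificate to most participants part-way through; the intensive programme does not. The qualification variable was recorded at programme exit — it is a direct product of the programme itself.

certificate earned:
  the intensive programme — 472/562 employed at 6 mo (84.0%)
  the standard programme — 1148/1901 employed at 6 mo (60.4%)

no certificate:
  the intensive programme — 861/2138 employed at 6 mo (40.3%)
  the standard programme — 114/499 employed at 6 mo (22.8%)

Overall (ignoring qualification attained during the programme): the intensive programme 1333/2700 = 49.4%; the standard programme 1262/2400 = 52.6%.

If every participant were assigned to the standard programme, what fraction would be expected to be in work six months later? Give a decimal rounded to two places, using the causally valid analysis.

0.53

Within every qualification attained during the programme level the intensive programme has the higher rate, yet pooled the standard programme does — Simpson's reversal.
Qualification attained during the programme is downstream of the programme. One should not condition on a consequence of treatment, so the overall rates are the right comparison.
So P(outcome | do(the standard programme)) is just the pooled rate for the standard programme: 1262/2400 = 0.526.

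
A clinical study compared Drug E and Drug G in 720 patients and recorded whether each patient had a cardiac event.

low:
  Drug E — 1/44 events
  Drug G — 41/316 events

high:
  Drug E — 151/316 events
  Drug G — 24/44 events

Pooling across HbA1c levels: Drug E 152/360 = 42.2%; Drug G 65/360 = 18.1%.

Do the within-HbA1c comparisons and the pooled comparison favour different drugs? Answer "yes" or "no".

Within each HbA1c level (low 2.3% vs 13.0%; high 47.8% vs 54.5%), Drug E has the lower rate every time. Pooled: 42.2% vs 18.1% — Drug G has the lower rate overall. The two comparisons disagree.

yes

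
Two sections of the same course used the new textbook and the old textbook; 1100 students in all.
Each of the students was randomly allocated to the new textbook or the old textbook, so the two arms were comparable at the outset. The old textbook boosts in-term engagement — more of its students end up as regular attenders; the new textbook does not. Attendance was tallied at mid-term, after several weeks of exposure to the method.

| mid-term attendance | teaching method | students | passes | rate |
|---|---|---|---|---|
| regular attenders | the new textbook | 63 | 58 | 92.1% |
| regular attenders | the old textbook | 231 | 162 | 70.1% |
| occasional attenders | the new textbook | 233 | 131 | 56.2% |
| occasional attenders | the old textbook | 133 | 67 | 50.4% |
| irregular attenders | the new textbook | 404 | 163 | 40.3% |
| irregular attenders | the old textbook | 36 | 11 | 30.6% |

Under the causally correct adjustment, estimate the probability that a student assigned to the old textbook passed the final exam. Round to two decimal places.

0.60

Within every mid-term attendance level the new textbook has the higher rate, yet pooled the old textbook does — Simpson's reversal.
Mid-term attendance here is a post-treatment variable shaped by the teaching method; conditioning on it would introduce bias rather than remove it. The overall comparison is the causal one.
So P(outcome | do(the old textbook)) is just the pooled rate for the old textbook: 240/400 = 0.600.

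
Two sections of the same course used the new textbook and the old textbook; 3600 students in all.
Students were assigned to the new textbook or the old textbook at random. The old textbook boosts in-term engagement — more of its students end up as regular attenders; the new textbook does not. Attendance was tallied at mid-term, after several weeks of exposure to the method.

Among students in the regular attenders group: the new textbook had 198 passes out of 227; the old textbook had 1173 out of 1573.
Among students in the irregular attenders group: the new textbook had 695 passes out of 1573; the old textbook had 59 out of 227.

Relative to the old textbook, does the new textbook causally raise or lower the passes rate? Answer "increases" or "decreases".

Within every mid-term attendance level the new textbook has the higher rate, yet pooled the old textbook does — Simpson's reversal.
Mid-term attendance here is a post-treatment variable shaped by the teaching method; conditioning on it would introduce bias rather than remove it. The overall comparison is the causal one.
Pooled: the new textbook 49.6% vs the old textbook 68.4%; the old textbook is higher overall.

decreases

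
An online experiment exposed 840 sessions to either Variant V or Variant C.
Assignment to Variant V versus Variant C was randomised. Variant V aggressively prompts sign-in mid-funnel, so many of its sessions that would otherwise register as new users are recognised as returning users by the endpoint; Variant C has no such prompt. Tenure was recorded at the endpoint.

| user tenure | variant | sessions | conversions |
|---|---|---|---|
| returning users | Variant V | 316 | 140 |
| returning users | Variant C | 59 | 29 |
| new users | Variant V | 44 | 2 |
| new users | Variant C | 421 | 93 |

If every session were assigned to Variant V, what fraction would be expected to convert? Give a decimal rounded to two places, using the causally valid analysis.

The stratified and pooled comparisons disagree (Variant C wins within each user tenure; Variant V wins overall), so the answer turns on the causal role of user tenure.
Because the variant influences user tenure, user tenure is a post-treatment mediator, not a confounder. Stratifying on it would bias the estimate; the causal effect is the crude pooled difference.
So P(outcome | do(Variant V)) is just the pooled rate for Variant V: 142/360 = 0.394.

0.39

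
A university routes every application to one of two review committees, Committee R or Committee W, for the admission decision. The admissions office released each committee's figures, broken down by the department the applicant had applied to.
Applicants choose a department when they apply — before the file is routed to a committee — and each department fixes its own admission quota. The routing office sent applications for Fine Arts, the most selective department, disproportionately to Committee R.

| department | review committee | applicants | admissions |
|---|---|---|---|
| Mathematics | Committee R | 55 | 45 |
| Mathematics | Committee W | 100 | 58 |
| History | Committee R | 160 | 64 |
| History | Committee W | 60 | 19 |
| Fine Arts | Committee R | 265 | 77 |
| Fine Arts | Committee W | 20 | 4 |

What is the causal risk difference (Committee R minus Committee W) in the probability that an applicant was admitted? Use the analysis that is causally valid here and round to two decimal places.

+0.12

Since department is a pre-existing factor (not a product of the review committee) and it affects the outcome on its own, it is a confounder. The stratified rates, not the pooled rate, identify the causal effect.
Adjusting over the population distribution of department: 0.235·(0.818−0.580) + 0.333·(0.400−0.317) + 0.432·(0.291−0.200) = +0.123.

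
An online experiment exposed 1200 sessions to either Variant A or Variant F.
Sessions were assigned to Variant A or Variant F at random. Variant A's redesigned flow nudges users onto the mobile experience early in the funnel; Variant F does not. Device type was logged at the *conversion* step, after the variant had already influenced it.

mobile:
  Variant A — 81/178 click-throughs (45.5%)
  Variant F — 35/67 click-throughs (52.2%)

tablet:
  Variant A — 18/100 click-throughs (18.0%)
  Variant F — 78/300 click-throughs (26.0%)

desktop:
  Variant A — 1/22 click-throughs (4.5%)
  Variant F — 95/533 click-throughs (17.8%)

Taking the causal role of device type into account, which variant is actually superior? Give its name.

Variant A

Within every device type level Variant F has the higher rate, yet pooled Variant A does — Simpson's reversal.
Because the variant influences device type, device type is a post-treatment mediator, not a confounder. Stratifying on it would bias the estimate; the causal effect is the crude pooled difference.
Pooled: Variant A 33.3% vs Variant F 23.1%; Variant A is higher overall.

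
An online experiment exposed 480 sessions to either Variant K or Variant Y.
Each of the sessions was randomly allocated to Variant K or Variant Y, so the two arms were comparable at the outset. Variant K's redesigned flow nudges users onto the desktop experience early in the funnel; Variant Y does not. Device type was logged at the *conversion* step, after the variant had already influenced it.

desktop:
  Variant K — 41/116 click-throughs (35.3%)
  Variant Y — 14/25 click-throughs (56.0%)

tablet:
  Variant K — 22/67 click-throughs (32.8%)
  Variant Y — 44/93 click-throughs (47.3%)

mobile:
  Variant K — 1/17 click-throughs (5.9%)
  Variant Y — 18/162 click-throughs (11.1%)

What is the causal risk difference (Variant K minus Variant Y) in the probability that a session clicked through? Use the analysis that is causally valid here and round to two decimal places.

Device type is downstream of the variant. One should not condition on a consequence of treatment, so the overall rates are the right comparison.
The causal difference is the pooled difference: 0.320 − 0.271 = +0.049.

+0.05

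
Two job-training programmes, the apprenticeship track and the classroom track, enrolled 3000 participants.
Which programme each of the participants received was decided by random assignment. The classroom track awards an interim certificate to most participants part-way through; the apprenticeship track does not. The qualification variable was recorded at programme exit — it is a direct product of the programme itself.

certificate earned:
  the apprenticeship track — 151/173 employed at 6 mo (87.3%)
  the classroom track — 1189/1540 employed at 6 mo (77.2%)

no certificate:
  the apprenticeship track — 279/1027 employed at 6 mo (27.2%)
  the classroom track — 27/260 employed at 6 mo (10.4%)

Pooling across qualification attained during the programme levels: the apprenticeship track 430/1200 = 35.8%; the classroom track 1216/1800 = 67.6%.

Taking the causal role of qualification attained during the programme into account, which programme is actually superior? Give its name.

The qualification attained during the programme-specific comparison favours the apprenticeship track throughout, but the pooled figures favour the classroom track. The question is whether to condition on qualification attained during the programme.
Stratifying would compare programmes among participants the programmes themselves sorted into qualification attained during the programme groups — a form of selection on an intermediate. The unconditioned pooled rates give the total causal effect.
Pooled: the apprenticeship track 35.8% vs the classroom track 67.6%; the classroom track is higher overall.

the classroom track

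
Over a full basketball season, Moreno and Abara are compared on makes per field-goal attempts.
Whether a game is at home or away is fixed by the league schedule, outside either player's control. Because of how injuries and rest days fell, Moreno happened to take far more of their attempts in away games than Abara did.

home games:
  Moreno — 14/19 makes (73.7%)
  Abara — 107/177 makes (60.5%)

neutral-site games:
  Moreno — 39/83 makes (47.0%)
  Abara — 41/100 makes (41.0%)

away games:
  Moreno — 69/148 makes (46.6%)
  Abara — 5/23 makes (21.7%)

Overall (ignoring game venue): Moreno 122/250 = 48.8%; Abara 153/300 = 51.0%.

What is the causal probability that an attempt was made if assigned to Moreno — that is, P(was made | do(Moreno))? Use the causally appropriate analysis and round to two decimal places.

The stratified and pooled comparisons disagree (Moreno wins within each game venue; Abara wins overall), so the answer turns on the causal role of game venue.
Game venue differs across players for reasons unrelated to any effect of the player itself, and it separately predicts the outcome — a classic confounder. We must compare within game venue levels.
Standardising Moreno to the population game venue mix: 0.356·14/19 + 0.333·39/83 + 0.311·69/148 = 0.564.

0.56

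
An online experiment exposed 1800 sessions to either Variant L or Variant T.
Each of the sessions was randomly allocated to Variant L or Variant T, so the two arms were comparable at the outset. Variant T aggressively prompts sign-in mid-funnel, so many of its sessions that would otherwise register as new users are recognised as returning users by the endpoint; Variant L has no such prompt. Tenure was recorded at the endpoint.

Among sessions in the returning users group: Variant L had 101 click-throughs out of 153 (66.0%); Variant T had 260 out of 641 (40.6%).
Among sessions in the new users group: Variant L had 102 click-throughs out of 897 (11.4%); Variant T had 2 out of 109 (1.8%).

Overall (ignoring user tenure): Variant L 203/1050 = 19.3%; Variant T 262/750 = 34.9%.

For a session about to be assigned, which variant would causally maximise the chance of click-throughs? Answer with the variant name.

Variant T

Within every user tenure level Variant L has the higher rate, yet pooled Variant T does — Simpson's reversal.
The distribution of user tenure is itself part of what the variant does — it is an intermediate outcome. Holding it fixed would remove that part of the effect; the total effect is the pooled difference.
Pooled: Variant L 19.3% vs Variant T 34.9%; Variant T is higher overall.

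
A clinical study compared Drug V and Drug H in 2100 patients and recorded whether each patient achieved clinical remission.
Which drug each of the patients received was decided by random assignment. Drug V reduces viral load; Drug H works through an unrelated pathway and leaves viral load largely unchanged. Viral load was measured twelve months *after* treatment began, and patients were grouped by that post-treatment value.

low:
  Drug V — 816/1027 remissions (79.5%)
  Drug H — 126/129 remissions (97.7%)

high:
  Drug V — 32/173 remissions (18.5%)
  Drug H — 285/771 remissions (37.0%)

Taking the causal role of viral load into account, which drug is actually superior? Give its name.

Viral load is recorded after the drug and is itself shifted by it — it sits on the causal path from drug to outcome. Conditioning on a mediator would strip out part of the effect we want; the pooled comparison gives the total causal effect.
Pooled: Drug V 70.7% vs Drug H 45.7%; Drug V is higher overall.

Drug V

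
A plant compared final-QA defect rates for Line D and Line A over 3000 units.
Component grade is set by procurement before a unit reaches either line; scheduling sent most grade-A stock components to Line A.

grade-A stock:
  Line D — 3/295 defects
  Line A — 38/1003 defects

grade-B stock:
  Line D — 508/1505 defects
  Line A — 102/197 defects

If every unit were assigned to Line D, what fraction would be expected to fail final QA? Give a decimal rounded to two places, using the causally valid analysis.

0.20

Component grade satisfies the back-door criterion: it is not a descendant of the line, and it blocks the spurious path from line to outcome. Adjusting for it (i.e., using the within-component grade rates) gives the causal effect.
Standardising Line D to the population component grade mix: 0.433·3/295 + 0.567·508/1505 = 0.196.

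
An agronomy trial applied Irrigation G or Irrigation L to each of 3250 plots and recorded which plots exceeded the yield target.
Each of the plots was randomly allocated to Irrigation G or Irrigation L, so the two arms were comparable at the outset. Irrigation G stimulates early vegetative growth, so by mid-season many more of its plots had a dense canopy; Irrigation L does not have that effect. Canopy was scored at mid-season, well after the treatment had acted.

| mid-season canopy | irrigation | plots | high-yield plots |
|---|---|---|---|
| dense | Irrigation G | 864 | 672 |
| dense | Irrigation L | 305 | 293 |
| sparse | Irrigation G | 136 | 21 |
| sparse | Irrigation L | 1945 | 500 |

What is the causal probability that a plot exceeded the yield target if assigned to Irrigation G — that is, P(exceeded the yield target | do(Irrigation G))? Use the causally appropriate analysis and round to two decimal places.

Stratifying would compare irrigations among plots the irrigations themselves sorted into mid-season canopy groups — a form of selection on an intermediate. The unconditioned pooled rates give the total causal effect.
So P(outcome | do(Irrigation G)) is just the pooled rate for Irrigation G: 693/1000 = 0.693.

0.69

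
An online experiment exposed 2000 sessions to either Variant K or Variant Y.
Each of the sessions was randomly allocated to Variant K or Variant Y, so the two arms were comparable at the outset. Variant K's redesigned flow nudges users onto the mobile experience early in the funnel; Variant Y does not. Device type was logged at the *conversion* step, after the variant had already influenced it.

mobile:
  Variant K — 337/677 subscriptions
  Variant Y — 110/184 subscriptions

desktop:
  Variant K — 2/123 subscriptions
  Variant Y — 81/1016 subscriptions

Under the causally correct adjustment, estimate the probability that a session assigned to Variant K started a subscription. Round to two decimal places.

0.42

Device type is downstream of the variant. One should not condition on a consequence of treatment, so the overall rates are the right comparison.
So P(outcome | do(Variant K)) is just the pooled rate for Variant K: 339/800 = 0.424.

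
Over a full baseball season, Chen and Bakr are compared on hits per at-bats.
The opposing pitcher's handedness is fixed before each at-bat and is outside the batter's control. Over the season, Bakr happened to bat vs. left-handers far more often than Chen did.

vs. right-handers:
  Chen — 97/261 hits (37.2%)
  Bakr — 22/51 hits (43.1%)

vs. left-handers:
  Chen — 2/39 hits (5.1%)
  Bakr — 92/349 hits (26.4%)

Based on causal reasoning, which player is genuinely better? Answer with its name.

The pitcher handedness-specific comparison favours Bakr throughout, but the pooled figures favour Chen. The question is whether to condition on pitcher handedness.
Nothing the player does changes pitcher handedness; the imbalance is an allocation artefact. With pitcher handedness also predicting the outcome, the pooled figure is confounded, and the within-stratum comparison is the causal one.
Within each level — vs. right-handers: 37.2% vs 43.1%; vs. left-handers: 5.1% vs 26.4% — Bakr is higher every time.

Bakr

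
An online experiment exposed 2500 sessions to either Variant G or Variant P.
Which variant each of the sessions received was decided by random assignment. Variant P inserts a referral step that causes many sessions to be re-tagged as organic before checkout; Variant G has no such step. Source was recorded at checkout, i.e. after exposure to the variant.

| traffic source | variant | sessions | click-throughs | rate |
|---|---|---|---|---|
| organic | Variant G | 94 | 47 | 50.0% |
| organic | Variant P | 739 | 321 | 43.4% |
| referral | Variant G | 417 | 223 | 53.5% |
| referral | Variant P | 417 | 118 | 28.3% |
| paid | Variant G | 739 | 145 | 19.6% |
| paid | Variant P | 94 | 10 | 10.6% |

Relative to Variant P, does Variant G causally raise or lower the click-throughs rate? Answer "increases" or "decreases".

The traffic source-specific comparison favours Variant G throughout, but the pooled figures favour Variant P. The question is whether to condition on traffic source.
The distribution of traffic source is itself part of what the variant does — it is an intermediate outcome. Holding it fixed would remove that part of the effect; the total effect is the pooled difference.
Pooled: Variant G 33.2% vs Variant P 35.9%; Variant P is higher overall.

decreases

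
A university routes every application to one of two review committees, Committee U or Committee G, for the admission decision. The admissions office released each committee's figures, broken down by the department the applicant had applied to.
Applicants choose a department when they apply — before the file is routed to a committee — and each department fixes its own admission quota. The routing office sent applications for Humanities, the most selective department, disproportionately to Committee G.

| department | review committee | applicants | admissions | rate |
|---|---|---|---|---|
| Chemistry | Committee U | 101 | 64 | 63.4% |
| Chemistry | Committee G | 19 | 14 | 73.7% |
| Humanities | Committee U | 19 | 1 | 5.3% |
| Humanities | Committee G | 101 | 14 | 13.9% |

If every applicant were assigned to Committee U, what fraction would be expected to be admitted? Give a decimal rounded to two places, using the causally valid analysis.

0.34

Nothing the review committee does changes department; the imbalance is an allocation artefact. With department also predicting the outcome, the pooled figure is confounded, and the within-stratum comparison is the causal one.
Standardising Committee U to the population department mix: 0.500·64/101 + 0.500·1/19 = 0.343.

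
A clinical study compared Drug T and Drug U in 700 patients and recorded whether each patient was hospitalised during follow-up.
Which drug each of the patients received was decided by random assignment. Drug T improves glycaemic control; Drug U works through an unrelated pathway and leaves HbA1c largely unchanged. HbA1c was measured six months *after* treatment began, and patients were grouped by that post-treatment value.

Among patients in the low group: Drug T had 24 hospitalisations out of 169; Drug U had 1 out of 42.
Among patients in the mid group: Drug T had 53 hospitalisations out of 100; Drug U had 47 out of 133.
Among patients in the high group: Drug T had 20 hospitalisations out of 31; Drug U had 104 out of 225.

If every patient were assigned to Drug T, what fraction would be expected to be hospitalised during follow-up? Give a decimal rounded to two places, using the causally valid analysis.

0.32

HbA1c is recorded after the drug and is itself shifted by it — it sits on the causal path from drug to outcome. Conditioning on a mediator would strip out part of the effect we want; the pooled comparison gives the total causal effect.
So P(outcome | do(Drug T)) is just the pooled rate for Drug T: 97/300 = 0.323.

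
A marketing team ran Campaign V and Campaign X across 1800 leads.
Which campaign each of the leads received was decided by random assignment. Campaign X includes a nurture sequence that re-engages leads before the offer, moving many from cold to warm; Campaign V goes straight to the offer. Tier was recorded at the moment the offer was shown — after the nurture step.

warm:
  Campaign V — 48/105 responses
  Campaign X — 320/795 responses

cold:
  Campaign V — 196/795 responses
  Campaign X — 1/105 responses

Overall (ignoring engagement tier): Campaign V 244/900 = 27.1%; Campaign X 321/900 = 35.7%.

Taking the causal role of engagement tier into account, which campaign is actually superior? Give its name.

The engagement tier-specific comparison favours Campaign V throughout, but the pooled figures favour Campaign X. The question is whether to condition on engagement tier.
Because the campaign influences engagement tier, engagement tier is a post-treatment mediator, not a confounder. Stratifying on it would bias the estimate; the causal effect is the crude pooled difference.
Pooled: Campaign V 27.1% vs Campaign X 35.7%; Campaign X is higher overall.

Campaign X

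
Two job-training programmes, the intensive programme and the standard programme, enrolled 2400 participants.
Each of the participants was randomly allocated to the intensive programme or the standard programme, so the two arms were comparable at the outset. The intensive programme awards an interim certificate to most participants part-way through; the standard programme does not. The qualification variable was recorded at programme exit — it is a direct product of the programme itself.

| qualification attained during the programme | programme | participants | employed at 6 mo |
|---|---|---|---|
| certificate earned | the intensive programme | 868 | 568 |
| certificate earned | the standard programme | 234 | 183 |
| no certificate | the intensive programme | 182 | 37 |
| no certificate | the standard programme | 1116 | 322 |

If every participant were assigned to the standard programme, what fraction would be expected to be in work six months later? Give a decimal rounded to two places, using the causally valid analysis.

Qualification attained during the programme is recorded after the programme and is itself shifted by it — it sits on the causal path from programme to outcome. Conditioning on a mediator would strip out part of the effect we want; the pooled comparison gives the total causal effect.
So P(outcome | do(the standard programme)) is just the pooled rate for the standard programme: 505/1350 = 0.374.

0.37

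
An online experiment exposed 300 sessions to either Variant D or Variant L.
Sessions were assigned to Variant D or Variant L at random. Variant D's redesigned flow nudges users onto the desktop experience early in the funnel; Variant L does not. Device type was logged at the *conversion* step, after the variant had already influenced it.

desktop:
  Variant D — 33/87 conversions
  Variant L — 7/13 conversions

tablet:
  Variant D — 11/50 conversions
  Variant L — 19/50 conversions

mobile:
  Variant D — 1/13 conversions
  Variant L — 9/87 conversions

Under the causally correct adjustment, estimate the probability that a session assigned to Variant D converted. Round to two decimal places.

Variant L is higher inside every device type stratum but Variant D is higher in aggregate. Whether to stratify depends on how device type relates to the variant.
Device type here is a post-treatment variable shaped by the variant; conditioning on it would introduce bias rather than remove it. The overall comparison is the causal one.
So P(outcome | do(Variant D)) is just the pooled rate for Variant D: 45/150 = 0.300.

0.30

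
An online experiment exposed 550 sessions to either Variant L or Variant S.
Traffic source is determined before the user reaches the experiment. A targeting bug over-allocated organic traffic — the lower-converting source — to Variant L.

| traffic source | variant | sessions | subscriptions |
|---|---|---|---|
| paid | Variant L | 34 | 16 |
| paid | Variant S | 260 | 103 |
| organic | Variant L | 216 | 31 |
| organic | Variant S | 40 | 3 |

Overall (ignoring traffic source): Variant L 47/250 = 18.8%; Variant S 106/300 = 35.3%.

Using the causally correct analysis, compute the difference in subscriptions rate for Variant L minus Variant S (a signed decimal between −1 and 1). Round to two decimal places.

Traffic source differs across variants for reasons unrelated to any effect of the variant itself, and it separately predicts the outcome — a classic confounder. We must compare within traffic source levels.
Adjusting over the population distribution of traffic source: 0.535·(0.471−0.396) + 0.465·(0.144−0.075) = +0.072.

+0.07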